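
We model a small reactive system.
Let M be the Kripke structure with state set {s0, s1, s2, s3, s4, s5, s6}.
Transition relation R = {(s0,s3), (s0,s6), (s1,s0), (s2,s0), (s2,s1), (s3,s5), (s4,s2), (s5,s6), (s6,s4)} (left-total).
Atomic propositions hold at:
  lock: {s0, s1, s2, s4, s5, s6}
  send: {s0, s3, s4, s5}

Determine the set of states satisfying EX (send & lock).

Sat(send & lock) = {s0, s4, s5}
Sat(EX (send & lock)) = {s : some successor in {s0, s4, s5}} = {s1, s2, s3, s6}

{s1, s2, s3, s6}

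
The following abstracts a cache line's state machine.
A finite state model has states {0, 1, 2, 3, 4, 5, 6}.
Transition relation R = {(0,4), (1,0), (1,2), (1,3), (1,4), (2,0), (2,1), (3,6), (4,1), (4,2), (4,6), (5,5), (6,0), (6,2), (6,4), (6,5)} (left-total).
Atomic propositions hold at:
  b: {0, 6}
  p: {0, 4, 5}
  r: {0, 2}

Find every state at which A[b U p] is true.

A[b U p]: least fixpoint, start Z0 = Sat(p) = {0, 4, 5}, add states in Sat(b) with every successor in Z. Already a fixed point.
Sat(A[b U p]) = {0, 4, 5}

{0, 4, 5}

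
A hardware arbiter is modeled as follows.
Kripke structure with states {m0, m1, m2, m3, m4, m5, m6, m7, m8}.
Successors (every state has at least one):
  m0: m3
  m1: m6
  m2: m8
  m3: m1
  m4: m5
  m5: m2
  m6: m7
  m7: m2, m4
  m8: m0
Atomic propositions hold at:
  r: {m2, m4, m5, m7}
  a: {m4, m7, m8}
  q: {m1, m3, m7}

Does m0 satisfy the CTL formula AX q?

Yes

Sat(AX q) = {s : every successor in {m1, m3, m7}} = {m0, m3, m6}
m0 ∈ Sat(AX q) = {m0, m3, m6}, so the formula holds at m0.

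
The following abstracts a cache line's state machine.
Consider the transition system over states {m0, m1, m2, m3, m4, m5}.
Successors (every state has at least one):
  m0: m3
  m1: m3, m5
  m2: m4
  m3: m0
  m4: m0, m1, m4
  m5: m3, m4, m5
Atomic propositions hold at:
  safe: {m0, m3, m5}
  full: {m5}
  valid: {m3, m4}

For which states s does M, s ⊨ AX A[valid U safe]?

A[valid U safe]: least fixpoint, start Z0 = Sat(safe) = {m0, m3, m5}, add states in Sat(valid) with every successor in Z. Already a fixed point.
Sat(A[valid U safe]) = {m0, m3, m5}
Sat(AX A[valid U safe]) = {s : every successor in {m0, m3, m5}} = {m0, m1, m3}

{m0, m1, m3}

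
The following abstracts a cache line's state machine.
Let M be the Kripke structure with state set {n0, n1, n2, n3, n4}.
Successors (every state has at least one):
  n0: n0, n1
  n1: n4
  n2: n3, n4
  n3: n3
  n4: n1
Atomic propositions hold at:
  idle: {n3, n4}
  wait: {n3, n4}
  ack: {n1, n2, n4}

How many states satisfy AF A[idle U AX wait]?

Sat(AX wait) = {s : every successor in {n3, n4}} = {n1, n2, n3}
A[idle U AX wait]: least fixpoint, start Z0 = Sat(AX wait) = {n1, n2, n3}, add states in Sat(idle) with every successor in Z. Z1 = {n1, n2, n3, n4}; fixed.
Sat(A[idle U AX wait]) = {n1, n2, n3, n4}
AF A[idle U AX wait]: least fixpoint, start Z0 = {n1, n2, n3, n4}, add states with every successor in Z. Already a fixed point.
Sat(AF A[idle U AX wait]) = {n1, n2, n3, n4}
|Sat(AF A[idle U AX wait])| = |{n1, n2, n3, n4}| = 4.

4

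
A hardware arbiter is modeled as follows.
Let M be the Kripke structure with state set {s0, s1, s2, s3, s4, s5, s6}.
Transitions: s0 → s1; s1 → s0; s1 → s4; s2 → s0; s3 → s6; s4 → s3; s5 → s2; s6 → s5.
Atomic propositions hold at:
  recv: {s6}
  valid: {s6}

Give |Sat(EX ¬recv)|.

Sat(¬recv) = {s0, s1, s2, s3, s4, s5}
Sat(EX ¬recv) = {s : some successor in {s0, s1, s2, s3, s4, s5}} = {s0, s1, s2, s4, s5, s6}
|Sat(EX ¬recv)| = |{s0, s1, s2, s4, s5, s6}| = 6.

6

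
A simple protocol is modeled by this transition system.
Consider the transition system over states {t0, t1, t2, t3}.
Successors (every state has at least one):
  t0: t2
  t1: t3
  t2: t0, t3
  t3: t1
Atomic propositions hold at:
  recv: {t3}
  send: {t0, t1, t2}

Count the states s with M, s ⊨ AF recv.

2

AF recv: least fixpoint, start Z0 = {t3}, add states with every successor in Z. Z1 = {t1, t3}; fixed.
Sat(AF recv) = {t1, t3}
|Sat(AF recv)| = |{t1, t3}| = 2.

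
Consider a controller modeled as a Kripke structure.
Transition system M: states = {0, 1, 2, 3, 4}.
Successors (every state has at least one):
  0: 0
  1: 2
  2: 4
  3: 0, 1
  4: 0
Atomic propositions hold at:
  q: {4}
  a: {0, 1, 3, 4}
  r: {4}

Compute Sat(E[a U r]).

E[a U r]: least fixpoint, start Z0 = Sat(r) = {4}, add states in Sat(a) with some successor in Z. Already a fixed point.
Sat(E[a U r]) = {4}

{4}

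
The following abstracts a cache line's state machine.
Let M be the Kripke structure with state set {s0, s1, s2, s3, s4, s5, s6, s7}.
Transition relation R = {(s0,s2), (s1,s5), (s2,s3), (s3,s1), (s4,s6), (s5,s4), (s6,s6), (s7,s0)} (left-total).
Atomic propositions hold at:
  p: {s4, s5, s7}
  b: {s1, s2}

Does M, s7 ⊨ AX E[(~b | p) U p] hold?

Sat(~b) = {s0, s3, s4, s5, s6, s7}
Sat(~b | p) = {s0, s3, s4, s5, s6, s7}
E[(~b | p) U p]: least fixpoint, start Z0 = Sat(p) = {s4, s5, s7}, add states in Sat(~b | p) with some successor in Z. Already a fixed point.
Sat(E[(~b | p) U p]) = {s4, s5, s7}
Sat(AX E[(~b | p) U p]) = {s : every successor in {s4, s5, s7}} = {s1, s5}
s7 ∉ Sat(AX E[(~b | p) U p]) = {s1, s5}, so the formula does not hold at s7.

No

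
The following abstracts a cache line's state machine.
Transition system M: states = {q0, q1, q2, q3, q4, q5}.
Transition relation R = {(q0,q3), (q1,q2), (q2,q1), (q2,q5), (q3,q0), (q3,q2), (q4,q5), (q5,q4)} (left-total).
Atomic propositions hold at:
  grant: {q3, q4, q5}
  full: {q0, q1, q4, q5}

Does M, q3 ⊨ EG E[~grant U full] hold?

No

Sat(~grant) = {q0, q1, q2}
E[~grant U full]: least fixpoint, start Z0 = Sat(full) = {q0, q1, q4, q5}, add states in Sat(~grant) with some successor in Z. Z1 = {q0, q1, q2, q4, q5}; fixed.
Sat(E[~grant U full]) = {q0, q1, q2, q4, q5}
EG E[~grant U full]: greatest fixpoint, start Z0 = {q0, q1, q2, q4, q5}, keep only states in Sat with some successor in Z. Z1 = {q1, q2, q4, q5}; fixed.
Sat(EG E[~grant U full]) = {q1, q2, q4, q5}
q3 ∉ Sat(EG E[~grant U full]) = {q1, q2, q4, q5}, so the formula does not hold at q3.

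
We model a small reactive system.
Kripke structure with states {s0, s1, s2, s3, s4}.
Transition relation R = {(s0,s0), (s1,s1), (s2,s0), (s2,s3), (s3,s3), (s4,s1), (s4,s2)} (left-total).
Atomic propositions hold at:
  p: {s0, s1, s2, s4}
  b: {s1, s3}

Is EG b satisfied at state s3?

Yes

EG b: greatest fixpoint, start Z0 = {s1, s3}, keep only states in Sat with some successor in Z. Already a fixed point.
Sat(EG b) = {s1, s3}
s3 ∈ Sat(EG b) = {s1, s3}, so the formula holds at s3.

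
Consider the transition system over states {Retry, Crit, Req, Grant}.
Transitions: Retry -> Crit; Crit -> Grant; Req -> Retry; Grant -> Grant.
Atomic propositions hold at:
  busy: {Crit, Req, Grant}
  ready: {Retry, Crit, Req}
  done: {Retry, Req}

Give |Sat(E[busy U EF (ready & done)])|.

2

Sat(ready & done) = {Retry, Req}
EF (ready & done): least fixpoint, start Z0 = {Retry, Req}, add states with some successor in Z. Already a fixed point.
Sat(EF (ready & done)) = {Retry, Req}
E[busy U EF (ready & done)]: least fixpoint, start Z0 = Sat(EF (ready & done)) = {Retry, Req}, add states in Sat(busy) with some successor in Z. Already a fixed point.
Sat(E[busy U EF (ready & done)]) = {Retry, Req}
|Sat(E[busy U EF (ready & done)])| = |{Retry, Req}| = 2.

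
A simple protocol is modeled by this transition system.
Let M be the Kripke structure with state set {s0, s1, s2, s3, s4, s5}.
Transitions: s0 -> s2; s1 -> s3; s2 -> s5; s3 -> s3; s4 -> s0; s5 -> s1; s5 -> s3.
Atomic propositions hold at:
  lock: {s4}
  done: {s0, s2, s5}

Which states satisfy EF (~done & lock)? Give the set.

{s4}

Sat(~done) = {s1, s3, s4}
Sat(~done & lock) = {s4}
EF (~done & lock): least fixpoint, start Z0 = {s4}, add states with some successor in Z. Already a fixed point.
Sat(EF (~done & lock)) = {s4}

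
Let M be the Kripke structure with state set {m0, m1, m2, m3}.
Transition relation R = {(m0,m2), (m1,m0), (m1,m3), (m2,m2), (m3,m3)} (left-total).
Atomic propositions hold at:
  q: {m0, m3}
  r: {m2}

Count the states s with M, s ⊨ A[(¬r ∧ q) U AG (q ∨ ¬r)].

1

Sat(¬r) = {m0, m1, m3}
Sat(¬r ∧ q) = {m0, m3}
Sat(q ∨ ¬r) = {m0, m1, m3}
AG (q ∨ ¬r): greatest fixpoint, start Z0 = {m0, m1, m3}, keep only states in Sat with every successor in Z. Z1 = {m1, m3}; Z2 = {m3}; fixed.
Sat(AG (q ∨ ¬r)) = {m3}
A[(¬r ∧ q) U AG (q ∨ ¬r)]: least fixpoint, start Z0 = Sat(AG (q ∨ ¬r)) = {m3}, add states in Sat(¬r ∧ q) with every successor in Z. Already a fixed point.
Sat(A[(¬r ∧ q) U AG (q ∨ ¬r)]) = {m3}
|Sat(A[(¬r ∧ q) U AG (q ∨ ¬r)])| = |{m3}| = 1.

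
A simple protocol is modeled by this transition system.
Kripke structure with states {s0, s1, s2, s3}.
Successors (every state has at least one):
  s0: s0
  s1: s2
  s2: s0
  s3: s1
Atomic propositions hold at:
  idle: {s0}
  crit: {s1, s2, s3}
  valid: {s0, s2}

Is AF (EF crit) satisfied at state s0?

No

EF crit: least fixpoint, start Z0 = {s1, s2, s3}, add states with some successor in Z. Already a fixed point.
Sat(EF crit) = {s1, s2, s3}
AF (EF crit): least fixpoint, start Z0 = {s1, s2, s3}, add states with every successor in Z. Already a fixed point.
Sat(AF (EF crit)) = {s1, s2, s3}
s0 ∉ Sat(AF (EF crit)) = {s1, s2, s3}, so the formula does not hold at s0.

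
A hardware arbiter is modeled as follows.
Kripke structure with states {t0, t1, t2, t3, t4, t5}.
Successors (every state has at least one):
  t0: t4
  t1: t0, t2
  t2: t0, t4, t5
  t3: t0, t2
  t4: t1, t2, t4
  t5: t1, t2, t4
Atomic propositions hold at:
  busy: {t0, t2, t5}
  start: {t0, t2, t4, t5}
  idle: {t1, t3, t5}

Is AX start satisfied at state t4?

Sat(AX start) = {s : every successor in {t0, t2, t4, t5}} = {t0, t1, t2, t3}
t4 ∉ Sat(AX start) = {t0, t1, t2, t3}, so the formula does not hold at t4.

No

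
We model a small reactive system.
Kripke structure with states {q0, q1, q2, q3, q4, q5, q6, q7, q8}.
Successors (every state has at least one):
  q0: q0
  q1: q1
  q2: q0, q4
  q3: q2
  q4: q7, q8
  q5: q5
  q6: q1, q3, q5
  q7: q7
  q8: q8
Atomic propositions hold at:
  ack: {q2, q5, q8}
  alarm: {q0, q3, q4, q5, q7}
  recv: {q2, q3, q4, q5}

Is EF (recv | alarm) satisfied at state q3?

Yes

Sat(recv | alarm) = {q0, q2, q3, q4, q5, q7}
EF (recv | alarm): least fixpoint, start Z0 = {q0, q2, q3, q4, q5, q7}, add states with some successor in Z. Z1 = {q0, q2, q3, q4, q5, q6, q7}; fixed.
Sat(EF (recv | alarm)) = {q0, q2, q3, q4, q5, q6, q7}
q3 ∈ Sat(EF (recv | alarm)) = {q0, q2, q3, q4, q5, q6, q7}, so the formula holds at q3.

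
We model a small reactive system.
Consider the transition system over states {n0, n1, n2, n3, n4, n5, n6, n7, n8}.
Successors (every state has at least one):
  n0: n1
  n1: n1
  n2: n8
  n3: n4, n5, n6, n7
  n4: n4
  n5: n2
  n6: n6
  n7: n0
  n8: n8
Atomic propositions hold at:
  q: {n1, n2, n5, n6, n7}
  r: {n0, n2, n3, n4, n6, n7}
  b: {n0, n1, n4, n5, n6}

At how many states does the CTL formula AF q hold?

AF q: least fixpoint, start Z0 = {n1, n2, n5, n6, n7}, add states with every successor in Z. Z1 = {n0, n1, n2, n5, n6, n7}; fixed.
Sat(AF q) = {n0, n1, n2, n5, n6, n7}
|Sat(AF q)| = |{n0, n1, n2, n5, n6, n7}| = 6.

6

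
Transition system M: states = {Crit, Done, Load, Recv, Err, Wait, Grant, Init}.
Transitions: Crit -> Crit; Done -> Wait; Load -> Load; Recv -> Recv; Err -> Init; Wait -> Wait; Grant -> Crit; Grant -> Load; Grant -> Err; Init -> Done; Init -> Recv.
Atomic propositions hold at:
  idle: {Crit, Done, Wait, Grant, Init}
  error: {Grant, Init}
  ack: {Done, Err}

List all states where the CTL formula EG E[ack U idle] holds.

E[ack U idle]: least fixpoint, start Z0 = Sat(idle) = {Crit, Done, Wait, Grant, Init}, add states in Sat(ack) with some successor in Z. Z1 = {Crit, Done, Err, Wait, Grant, Init}; fixed.
Sat(E[ack U idle]) = {Crit, Done, Err, Wait, Grant, Init}
EG E[ack U idle]: greatest fixpoint, start Z0 = {Crit, Done, Err, Wait, Grant, Init}, keep only states in Sat with some successor in Z. Already a fixed point.
Sat(EG E[ack U idle]) = {Crit, Done, Err, Wait, Grant, Init}

{Crit, Done, Err, Wait, Grant, Init}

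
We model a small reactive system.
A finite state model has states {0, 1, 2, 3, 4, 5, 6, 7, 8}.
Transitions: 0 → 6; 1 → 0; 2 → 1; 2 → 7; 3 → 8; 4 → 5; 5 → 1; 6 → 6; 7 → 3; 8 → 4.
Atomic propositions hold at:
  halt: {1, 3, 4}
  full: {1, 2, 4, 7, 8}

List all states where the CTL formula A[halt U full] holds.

{1, 2, 3, 4, 7, 8}

A[halt U full]: least fixpoint, start Z0 = Sat(full) = {1, 2, 4, 7, 8}, add states in Sat(halt) with every successor in Z. Z1 = {1, 2, 3, 4, 7, 8}; fixed.
Sat(A[halt U full]) = {1, 2, 3, 4, 7, 8}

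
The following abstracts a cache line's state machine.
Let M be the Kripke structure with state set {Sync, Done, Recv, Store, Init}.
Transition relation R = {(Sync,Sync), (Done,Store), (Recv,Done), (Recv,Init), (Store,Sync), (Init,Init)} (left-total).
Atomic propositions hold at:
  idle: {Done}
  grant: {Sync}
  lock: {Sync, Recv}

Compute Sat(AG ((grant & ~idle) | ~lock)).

Sat(~idle) = {Sync, Recv, Store, Init}
Sat(grant & ~idle) = {Sync}
Sat(~lock) = {Done, Store, Init}
Sat((grant & ~idle) | ~lock) = {Sync, Done, Store, Init}
AG ((grant & ~idle) | ~lock): greatest fixpoint, start Z0 = {Sync, Done, Store, Init}, keep only states in Sat with every successor in Z. Already a fixed point.
Sat(AG ((grant & ~idle) | ~lock)) = {Sync, Done, Store, Init}

{Sync, Done, Store, Init}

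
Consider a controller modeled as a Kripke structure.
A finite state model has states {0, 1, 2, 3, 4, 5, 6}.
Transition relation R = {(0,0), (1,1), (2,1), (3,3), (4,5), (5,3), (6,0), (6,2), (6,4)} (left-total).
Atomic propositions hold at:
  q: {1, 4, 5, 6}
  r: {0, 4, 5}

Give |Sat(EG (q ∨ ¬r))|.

6

Sat(¬r) = {1, 2, 3, 6}
Sat(q ∨ ¬r) = {1, 2, 3, 4, 5, 6}
EG (q ∨ ¬r): greatest fixpoint, start Z0 = {1, 2, 3, 4, 5, 6}, keep only states in Sat with some successor in Z. Already a fixed point.
Sat(EG (q ∨ ¬r)) = {1, 2, 3, 4, 5, 6}
|Sat(EG (q ∨ ¬r))| = |{1, 2, 3, 4, 5, 6}| = 6.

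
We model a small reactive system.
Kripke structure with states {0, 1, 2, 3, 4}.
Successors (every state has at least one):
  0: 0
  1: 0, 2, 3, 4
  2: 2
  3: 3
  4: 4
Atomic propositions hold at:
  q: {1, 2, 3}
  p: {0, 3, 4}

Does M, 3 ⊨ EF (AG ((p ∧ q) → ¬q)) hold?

No

Sat(p ∧ q) = {3}
Sat(¬q) = {0, 4}
Sat((p ∧ q) → ¬q) = {0, 1, 2, 4}
AG ((p ∧ q) → ¬q): greatest fixpoint, start Z0 = {0, 1, 2, 4}, keep only states in Sat with every successor in Z. Z1 = {0, 2, 4}; fixed.
Sat(AG ((p ∧ q) → ¬q)) = {0, 2, 4}
EF (AG ((p ∧ q) → ¬q)): least fixpoint, start Z0 = {0, 2, 4}, add states with some successor in Z. Z1 = {0, 1, 2, 4}; fixed.
Sat(EF (AG ((p ∧ q) → ¬q))) = {0, 1, 2, 4}
3 ∉ Sat(EF (AG ((p ∧ q) → ¬q))) = {0, 1, 2, 4}, so the formula does not hold at 3.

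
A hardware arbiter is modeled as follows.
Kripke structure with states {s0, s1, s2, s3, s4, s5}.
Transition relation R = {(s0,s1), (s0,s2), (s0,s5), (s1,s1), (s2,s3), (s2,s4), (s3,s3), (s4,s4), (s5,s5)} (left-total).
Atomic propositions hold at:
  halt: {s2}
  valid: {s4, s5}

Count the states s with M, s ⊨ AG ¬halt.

Sat(¬halt) = {s0, s1, s3, s4, s5}
AG ¬halt: greatest fixpoint, start Z0 = {s0, s1, s3, s4, s5}, keep only states in Sat with every successor in Z. Z1 = {s1, s3, s4, s5}; fixed.
Sat(AG ¬halt) = {s1, s3, s4, s5}
|Sat(AG ¬halt)| = |{s1, s3, s4, s5}| = 4.

4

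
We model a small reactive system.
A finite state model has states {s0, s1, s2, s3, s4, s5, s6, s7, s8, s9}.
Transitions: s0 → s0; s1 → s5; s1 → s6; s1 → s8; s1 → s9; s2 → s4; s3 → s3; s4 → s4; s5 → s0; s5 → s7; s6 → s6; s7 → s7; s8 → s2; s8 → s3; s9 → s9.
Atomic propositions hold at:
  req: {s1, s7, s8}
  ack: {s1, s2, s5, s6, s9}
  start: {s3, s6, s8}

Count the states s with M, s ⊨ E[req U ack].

6

E[req U ack]: least fixpoint, start Z0 = Sat(ack) = {s1, s2, s5, s6, s9}, add states in Sat(req) with some successor in Z. Z1 = {s1, s2, s5, s6, s8, s9}; fixed.
Sat(E[req U ack]) = {s1, s2, s5, s6, s8, s9}
|Sat(E[req U ack])| = |{s1, s2, s5, s6, s8, s9}| = 6.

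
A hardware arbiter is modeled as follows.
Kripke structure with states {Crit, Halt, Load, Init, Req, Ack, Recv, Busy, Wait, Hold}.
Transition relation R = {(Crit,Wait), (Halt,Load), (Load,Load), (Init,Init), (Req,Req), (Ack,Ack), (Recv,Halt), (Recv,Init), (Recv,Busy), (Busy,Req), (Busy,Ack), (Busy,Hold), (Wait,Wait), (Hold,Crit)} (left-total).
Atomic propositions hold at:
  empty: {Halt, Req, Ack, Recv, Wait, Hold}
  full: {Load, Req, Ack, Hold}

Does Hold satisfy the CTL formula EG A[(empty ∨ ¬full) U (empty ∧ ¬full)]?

Yes

Sat(¬full) = {Crit, Halt, Init, Recv, Busy, Wait}
Sat(empty ∨ ¬full) = {Crit, Halt, Init, Req, Ack, Recv, Busy, Wait, Hold}
Sat(empty ∧ ¬full) = {Halt, Recv, Wait}
A[(empty ∨ ¬full) U (empty ∧ ¬full)]: least fixpoint, start Z0 = Sat((empty ∧ ¬full)) = {Halt, Recv, Wait}, add states in Sat(empty ∨ ¬full) with every successor in Z. Z1 = {Crit, Halt, Recv, Wait}; Z2 = {Crit, Halt, Recv, Wait, Hold}; fixed.
Sat(A[(empty ∨ ¬full) U (empty ∧ ¬full)]) = {Crit, Halt, Recv, Wait, Hold}
EG A[(empty ∨ ¬full) U (empty ∧ ¬full)]: greatest fixpoint, start Z0 = {Crit, Halt, Recv, Wait, Hold}, keep only states in Sat with some successor in Z. Z1 = {Crit, Recv, Wait, Hold}; Z2 = {Crit, Wait, Hold}; fixed.
Sat(EG A[(empty ∨ ¬full) U (empty ∧ ¬full)]) = {Crit, Wait, Hold}
Hold ∈ Sat(EG A[(empty ∨ ¬full) U (empty ∧ ¬full)]) = {Crit, Wait, Hold}, so the formula holds at Hold.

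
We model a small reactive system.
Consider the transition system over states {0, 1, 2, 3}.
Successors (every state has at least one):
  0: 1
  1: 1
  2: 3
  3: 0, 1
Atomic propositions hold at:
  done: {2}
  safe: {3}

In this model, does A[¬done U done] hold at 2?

Yes

Sat(¬done) = {0, 1, 3}
A[¬done U done]: least fixpoint, start Z0 = Sat(done) = {2}, add states in Sat(¬done) with every successor in Z. Already a fixed point.
Sat(A[¬done U done]) = {2}
2 ∈ Sat(A[¬done U done]) = {2}, so the formula holds at 2.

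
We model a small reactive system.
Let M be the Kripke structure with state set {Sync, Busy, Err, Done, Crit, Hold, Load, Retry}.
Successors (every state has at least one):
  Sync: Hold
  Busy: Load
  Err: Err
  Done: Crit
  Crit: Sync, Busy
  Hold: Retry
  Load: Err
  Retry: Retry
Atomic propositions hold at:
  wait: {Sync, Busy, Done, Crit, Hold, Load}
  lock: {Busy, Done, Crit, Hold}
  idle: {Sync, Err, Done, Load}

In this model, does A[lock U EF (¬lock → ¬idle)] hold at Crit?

Yes

Sat(¬lock) = {Sync, Err, Load, Retry}
Sat(¬idle) = {Busy, Crit, Hold, Retry}
Sat(¬lock → ¬idle) = {Busy, Done, Crit, Hold, Retry}
EF (¬lock → ¬idle): least fixpoint, start Z0 = {Busy, Done, Crit, Hold, Retry}, add states with some successor in Z. Z1 = {Sync, Busy, Done, Crit, Hold, Retry}; fixed.
Sat(EF (¬lock → ¬idle)) = {Sync, Busy, Done, Crit, Hold, Retry}
A[lock U EF (¬lock → ¬idle)]: least fixpoint, start Z0 = Sat(EF (¬lock → ¬idle)) = {Sync, Busy, Done, Crit, Hold, Retry}, add states in Sat(lock) with every successor in Z. Already a fixed point.
Sat(A[lock U EF (¬lock → ¬idle)]) = {Sync, Busy, Done, Crit, Hold, Retry}
Crit ∈ Sat(A[lock U EF (¬lock → ¬idle)]) = {Sync, Busy, Done, Crit, Hold, Retry}, so the formula holds at Crit.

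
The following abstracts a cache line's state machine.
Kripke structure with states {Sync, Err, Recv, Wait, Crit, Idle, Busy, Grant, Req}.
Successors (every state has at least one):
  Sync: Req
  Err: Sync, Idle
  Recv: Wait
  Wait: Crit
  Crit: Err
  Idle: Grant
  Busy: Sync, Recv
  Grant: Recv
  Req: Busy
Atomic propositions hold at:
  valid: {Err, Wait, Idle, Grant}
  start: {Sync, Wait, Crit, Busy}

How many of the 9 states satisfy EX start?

5

Sat(EX start) = {s : some successor in {Sync, Wait, Crit, Busy}} = {Err, Recv, Wait, Busy, Req}
|Sat(EX start)| = |{Err, Recv, Wait, Busy, Req}| = 5.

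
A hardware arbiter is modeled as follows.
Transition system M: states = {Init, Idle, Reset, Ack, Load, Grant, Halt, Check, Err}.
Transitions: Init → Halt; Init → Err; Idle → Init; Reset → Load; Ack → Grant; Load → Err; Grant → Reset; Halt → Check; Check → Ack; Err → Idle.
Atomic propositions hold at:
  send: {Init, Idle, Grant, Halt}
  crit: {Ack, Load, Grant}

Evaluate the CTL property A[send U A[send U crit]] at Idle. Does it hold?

A[send U crit]: least fixpoint, start Z0 = Sat(crit) = {Ack, Load, Grant}, add states in Sat(send) with every successor in Z. Already a fixed point.
Sat(A[send U crit]) = {Ack, Load, Grant}
A[send U A[send U crit]]: least fixpoint, start Z0 = Sat(A[send U crit]) = {Ack, Load, Grant}, add states in Sat(send) with every successor in Z. Already a fixed point.
Sat(A[send U A[send U crit]]) = {Ack, Load, Grant}
Idle ∉ Sat(A[send U A[send U crit]]) = {Ack, Load, Grant}, so the formula does not hold at Idle.

No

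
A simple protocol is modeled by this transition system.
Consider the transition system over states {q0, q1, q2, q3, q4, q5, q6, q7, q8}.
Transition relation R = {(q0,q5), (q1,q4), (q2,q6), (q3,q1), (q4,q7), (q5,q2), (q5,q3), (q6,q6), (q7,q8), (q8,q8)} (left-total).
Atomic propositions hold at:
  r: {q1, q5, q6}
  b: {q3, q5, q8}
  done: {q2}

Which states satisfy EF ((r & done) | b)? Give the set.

{q0, q1, q3, q4, q5, q7, q8}

Sat(r & done) = ∅
Sat((r & done) | b) = {q3, q5, q8}
EF ((r & done) | b): least fixpoint, start Z0 = {q3, q5, q8}, add states with some successor in Z. Z1 = {q0, q3, q5, q7, q8}; Z2 = {q0, q3, q4, q5, q7, q8}; Z3 = {q0, q1, q3, q4, q5, q7, q8}; fixed.
Sat(EF ((r & done) | b)) = {q0, q1, q3, q4, q5, q7, q8}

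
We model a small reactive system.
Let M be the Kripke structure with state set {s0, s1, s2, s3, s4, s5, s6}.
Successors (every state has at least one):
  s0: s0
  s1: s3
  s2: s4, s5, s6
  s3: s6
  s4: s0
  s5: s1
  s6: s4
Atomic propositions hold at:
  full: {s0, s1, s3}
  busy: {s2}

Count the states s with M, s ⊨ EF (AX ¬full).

5

Sat(¬full) = {s2, s4, s5, s6}
Sat(AX ¬full) = {s : every successor in {s2, s4, s5, s6}} = {s2, s3, s6}
EF (AX ¬full): least fixpoint, start Z0 = {s2, s3, s6}, add states with some successor in Z. Z1 = {s1, s2, s3, s6}; Z2 = {s1, s2, s3, s5, s6}; fixed.
Sat(EF (AX ¬full)) = {s1, s2, s3, s5, s6}
|Sat(EF (AX ¬full))| = |{s1, s2, s3, s5, s6}| = 5.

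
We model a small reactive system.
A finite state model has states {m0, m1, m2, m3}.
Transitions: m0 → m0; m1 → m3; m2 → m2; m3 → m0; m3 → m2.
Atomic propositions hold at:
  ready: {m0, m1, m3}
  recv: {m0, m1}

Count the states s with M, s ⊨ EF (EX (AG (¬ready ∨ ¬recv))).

3

Sat(¬ready) = {m2}
Sat(¬recv) = {m2, m3}
Sat(¬ready ∨ ¬recv) = {m2, m3}
AG (¬ready ∨ ¬recv): greatest fixpoint, start Z0 = {m2, m3}, keep only states in Sat with every successor in Z. Z1 = {m2}; fixed.
Sat(AG (¬ready ∨ ¬recv)) = {m2}
Sat(EX (AG (¬ready ∨ ¬recv))) = {s : some successor in {m2}} = {m2, m3}
EF (EX (AG (¬ready ∨ ¬recv))): least fixpoint, start Z0 = {m2, m3}, add states with some successor in Z. Z1 = {m1, m2, m3}; fixed.
Sat(EF (EX (AG (¬ready ∨ ¬recv)))) = {m1, m2, m3}
|Sat(EF (EX (AG (¬ready ∨ ¬recv))))| = |{m1, m2, m3}| = 3.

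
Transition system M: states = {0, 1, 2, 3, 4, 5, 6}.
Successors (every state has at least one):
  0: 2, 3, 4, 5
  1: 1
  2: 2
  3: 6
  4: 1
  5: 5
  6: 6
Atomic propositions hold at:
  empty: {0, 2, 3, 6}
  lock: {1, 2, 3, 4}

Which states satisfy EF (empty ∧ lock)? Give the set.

Sat(empty ∧ lock) = {2, 3}
EF (empty ∧ lock): least fixpoint, start Z0 = {2, 3}, add states with some successor in Z. Z1 = {0, 2, 3}; fixed.
Sat(EF (empty ∧ lock)) = {0, 2, 3}

{0, 2, 3}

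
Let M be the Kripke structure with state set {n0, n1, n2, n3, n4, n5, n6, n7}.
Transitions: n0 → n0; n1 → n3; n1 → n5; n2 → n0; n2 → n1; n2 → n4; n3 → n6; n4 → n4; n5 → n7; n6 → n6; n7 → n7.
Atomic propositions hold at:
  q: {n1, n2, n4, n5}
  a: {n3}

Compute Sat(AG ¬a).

Sat(¬a) = {n0, n1, n2, n4, n5, n6, n7}
AG ¬a: greatest fixpoint, start Z0 = {n0, n1, n2, n4, n5, n6, n7}, keep only states in Sat with every successor in Z. Z1 = {n0, n2, n4, n5, n6, n7}; Z2 = {n0, n4, n5, n6, n7}; fixed.
Sat(AG ¬a) = {n0, n4, n5, n6, n7}

{n0, n4, n5, n6, n7}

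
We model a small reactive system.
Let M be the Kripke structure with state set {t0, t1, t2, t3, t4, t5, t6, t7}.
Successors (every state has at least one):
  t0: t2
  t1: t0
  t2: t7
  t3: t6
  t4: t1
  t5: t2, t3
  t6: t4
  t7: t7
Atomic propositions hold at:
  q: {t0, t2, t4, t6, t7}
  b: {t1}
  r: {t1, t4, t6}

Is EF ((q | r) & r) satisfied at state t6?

Sat(q | r) = {t0, t1, t2, t4, t6, t7}
Sat((q | r) & r) = {t1, t4, t6}
EF ((q | r) & r): least fixpoint, start Z0 = {t1, t4, t6}, add states with some successor in Z. Z1 = {t1, t3, t4, t6}; Z2 = {t1, t3, t4, t5, t6}; fixed.
Sat(EF ((q | r) & r)) = {t1, t3, t4, t5, t6}
t6 ∈ Sat(EF ((q | r) & r)) = {t1, t3, t4, t5, t6}, so the formula holds at t6.

Yes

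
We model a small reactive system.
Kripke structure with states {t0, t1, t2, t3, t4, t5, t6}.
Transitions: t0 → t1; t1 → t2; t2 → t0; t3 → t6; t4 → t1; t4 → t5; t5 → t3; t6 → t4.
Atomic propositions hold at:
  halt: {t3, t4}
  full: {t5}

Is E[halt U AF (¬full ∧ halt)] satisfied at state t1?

No

Sat(¬full) = {t0, t1, t2, t3, t4, t6}
Sat(¬full ∧ halt) = {t3, t4}
AF (¬full ∧ halt): least fixpoint, start Z0 = {t3, t4}, add states with every successor in Z. Z1 = {t3, t4, t5, t6}; fixed.
Sat(AF (¬full ∧ halt)) = {t3, t4, t5, t6}
E[halt U AF (¬full ∧ halt)]: least fixpoint, start Z0 = Sat(AF (¬full ∧ halt)) = {t3, t4, t5, t6}, add states in Sat(halt) with some successor in Z. Already a fixed point.
Sat(E[halt U AF (¬full ∧ halt)]) = {t3, t4, t5, t6}
t1 ∉ Sat(E[halt U AF (¬full ∧ halt)]) = {t3, t4, t5, t6}, so the formula does not hold at t1.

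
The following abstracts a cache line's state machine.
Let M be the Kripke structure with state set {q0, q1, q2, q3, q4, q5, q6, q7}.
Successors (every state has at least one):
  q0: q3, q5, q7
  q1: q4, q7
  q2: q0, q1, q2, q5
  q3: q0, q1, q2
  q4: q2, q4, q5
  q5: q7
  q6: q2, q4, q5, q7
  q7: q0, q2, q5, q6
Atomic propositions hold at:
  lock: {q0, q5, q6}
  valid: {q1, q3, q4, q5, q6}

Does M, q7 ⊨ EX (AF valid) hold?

AF valid: least fixpoint, start Z0 = {q1, q3, q4, q5, q6}, add states with every successor in Z. Already a fixed point.
Sat(AF valid) = {q1, q3, q4, q5, q6}
Sat(EX (AF valid)) = {s : some successor in {q1, q3, q4, q5, q6}} = {q0, q1, q2, q3, q4, q6, q7}
q7 ∈ Sat(EX (AF valid)) = {q0, q1, q2, q3, q4, q6, q7}, so the formula holds at q7.

Yes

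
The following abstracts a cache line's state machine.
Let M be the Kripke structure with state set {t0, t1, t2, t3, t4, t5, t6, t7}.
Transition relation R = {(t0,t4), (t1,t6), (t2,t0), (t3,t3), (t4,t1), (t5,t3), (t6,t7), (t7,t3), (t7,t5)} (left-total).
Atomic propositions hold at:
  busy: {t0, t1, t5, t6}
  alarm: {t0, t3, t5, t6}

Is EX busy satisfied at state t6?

No

Sat(EX busy) = {s : some successor in {t0, t1, t5, t6}} = {t1, t2, t4, t7}
t6 ∉ Sat(EX busy) = {t1, t2, t4, t7}, so the formula does not hold at t6.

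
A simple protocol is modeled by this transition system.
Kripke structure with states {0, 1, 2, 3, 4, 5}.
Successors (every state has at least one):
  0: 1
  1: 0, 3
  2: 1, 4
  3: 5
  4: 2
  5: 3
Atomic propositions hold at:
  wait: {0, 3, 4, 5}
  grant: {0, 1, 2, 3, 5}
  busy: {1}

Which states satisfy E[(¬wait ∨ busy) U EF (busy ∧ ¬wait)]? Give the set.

Sat(¬wait) = {1, 2}
Sat(¬wait ∨ busy) = {1, 2}
Sat(busy ∧ ¬wait) = {1}
EF (busy ∧ ¬wait): least fixpoint, start Z0 = {1}, add states with some successor in Z. Z1 = {0, 1, 2}; Z2 = {0, 1, 2, 4}; fixed.
Sat(EF (busy ∧ ¬wait)) = {0, 1, 2, 4}
E[(¬wait ∨ busy) U EF (busy ∧ ¬wait)]: least fixpoint, start Z0 = Sat(EF (busy ∧ ¬wait)) = {0, 1, 2, 4}, add states in Sat(¬wait ∨ busy) with some successor in Z. Already a fixed point.
Sat(E[(¬wait ∨ busy) U EF (busy ∧ ¬wait)]) = {0, 1, 2, 4}

{0, 1, 2, 4}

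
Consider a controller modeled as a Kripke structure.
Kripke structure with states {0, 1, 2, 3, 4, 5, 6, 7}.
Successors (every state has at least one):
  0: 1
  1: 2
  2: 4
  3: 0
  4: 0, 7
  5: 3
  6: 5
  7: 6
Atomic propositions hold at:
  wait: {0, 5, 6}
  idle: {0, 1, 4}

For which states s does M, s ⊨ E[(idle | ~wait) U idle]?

Sat(~wait) = {1, 2, 3, 4, 7}
Sat(idle | ~wait) = {0, 1, 2, 3, 4, 7}
E[(idle | ~wait) U idle]: least fixpoint, start Z0 = Sat(idle) = {0, 1, 4}, add states in Sat(idle | ~wait) with some successor in Z. Z1 = {0, 1, 2, 3, 4}; fixed.
Sat(E[(idle | ~wait) U idle]) = {0, 1, 2, 3, 4}

{0, 1, 2, 3, 4}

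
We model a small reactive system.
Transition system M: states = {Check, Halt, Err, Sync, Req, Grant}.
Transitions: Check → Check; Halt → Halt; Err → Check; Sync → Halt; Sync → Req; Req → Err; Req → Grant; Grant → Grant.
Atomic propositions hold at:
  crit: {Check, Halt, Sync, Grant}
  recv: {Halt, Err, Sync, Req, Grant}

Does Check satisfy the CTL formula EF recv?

EF recv: least fixpoint, start Z0 = {Halt, Err, Sync, Req, Grant}, add states with some successor in Z. Already a fixed point.
Sat(EF recv) = {Halt, Err, Sync, Req, Grant}
Check ∉ Sat(EF recv) = {Halt, Err, Sync, Req, Grant}, so the formula does not hold at Check.

No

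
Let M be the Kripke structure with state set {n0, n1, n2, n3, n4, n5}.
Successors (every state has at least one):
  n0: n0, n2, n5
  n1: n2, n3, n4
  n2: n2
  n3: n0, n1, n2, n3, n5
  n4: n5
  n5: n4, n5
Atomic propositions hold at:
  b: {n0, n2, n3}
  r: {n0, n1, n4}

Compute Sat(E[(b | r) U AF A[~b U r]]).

Sat(b | r) = {n0, n1, n2, n3, n4}
Sat(~b) = {n1, n4, n5}
A[~b U r]: least fixpoint, start Z0 = Sat(r) = {n0, n1, n4}, add states in Sat(~b) with every successor in Z. Already a fixed point.
Sat(A[~b U r]) = {n0, n1, n4}
AF A[~b U r]: least fixpoint, start Z0 = {n0, n1, n4}, add states with every successor in Z. Already a fixed point.
Sat(AF A[~b U r]) = {n0, n1, n4}
E[(b | r) U AF A[~b U r]]: least fixpoint, start Z0 = Sat(AF A[~b U r]) = {n0, n1, n4}, add states in Sat(b | r) with some successor in Z. Z1 = {n0, n1, n3, n4}; fixed.
Sat(E[(b | r) U AF A[~b U r]]) = {n0, n1, n3, n4}

{n0, n1, n3, n4}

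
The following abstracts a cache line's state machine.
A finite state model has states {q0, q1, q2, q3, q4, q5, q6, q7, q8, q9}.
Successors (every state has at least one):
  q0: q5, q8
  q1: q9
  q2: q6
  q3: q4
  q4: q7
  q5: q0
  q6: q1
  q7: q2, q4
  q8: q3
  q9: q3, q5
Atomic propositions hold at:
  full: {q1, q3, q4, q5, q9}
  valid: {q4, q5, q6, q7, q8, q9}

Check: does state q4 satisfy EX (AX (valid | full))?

Sat(valid | full) = {q1, q3, q4, q5, q6, q7, q8, q9}
Sat(AX (valid | full)) = {s : every successor in {q1, q3, q4, q5, q6, q7, q8, q9}} = {q0, q1, q2, q3, q4, q6, q8, q9}
Sat(EX (AX (valid | full))) = {s : some successor in {q0, q1, q2, q3, q4, q6, q8, q9}} = {q0, q1, q2, q3, q5, q6, q7, q8, q9}
q4 ∉ Sat(EX (AX (valid | full))) = {q0, q1, q2, q3, q5, q6, q7, q8, q9}, so the formula does not hold at q4.

No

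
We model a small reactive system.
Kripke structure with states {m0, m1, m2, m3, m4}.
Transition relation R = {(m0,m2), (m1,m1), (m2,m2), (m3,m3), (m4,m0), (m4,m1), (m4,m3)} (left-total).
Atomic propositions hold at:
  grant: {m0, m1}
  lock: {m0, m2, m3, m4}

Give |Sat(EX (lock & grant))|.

Sat(lock & grant) = {m0}
Sat(EX (lock & grant)) = {s : some successor in {m0}} = {m4}
|Sat(EX (lock & grant))| = |{m4}| = 1.

1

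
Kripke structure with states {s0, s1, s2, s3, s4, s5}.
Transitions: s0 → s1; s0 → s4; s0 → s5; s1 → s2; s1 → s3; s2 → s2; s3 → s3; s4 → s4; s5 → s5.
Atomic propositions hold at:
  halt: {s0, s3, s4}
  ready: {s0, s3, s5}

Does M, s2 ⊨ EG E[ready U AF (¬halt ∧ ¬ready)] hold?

Yes

Sat(¬halt) = {s1, s2, s5}
Sat(¬ready) = {s1, s2, s4}
Sat(¬halt ∧ ¬ready) = {s1, s2}
AF (¬halt ∧ ¬ready): least fixpoint, start Z0 = {s1, s2}, add states with every successor in Z. Already a fixed point.
Sat(AF (¬halt ∧ ¬ready)) = {s1, s2}
E[ready U AF (¬halt ∧ ¬ready)]: least fixpoint, start Z0 = Sat(AF (¬halt ∧ ¬ready)) = {s1, s2}, add states in Sat(ready) with some successor in Z. Z1 = {s0, s1, s2}; fixed.
Sat(E[ready U AF (¬halt ∧ ¬ready)]) = {s0, s1, s2}
EG E[ready U AF (¬halt ∧ ¬ready)]: greatest fixpoint, start Z0 = {s0, s1, s2}, keep only states in Sat with some successor in Z. Already a fixed point.
Sat(EG E[ready U AF (¬halt ∧ ¬ready)]) = {s0, s1, s2}
s2 ∈ Sat(EG E[ready U AF (¬halt ∧ ¬ready)]) = {s0, s1, s2}, so the formula holds at s2.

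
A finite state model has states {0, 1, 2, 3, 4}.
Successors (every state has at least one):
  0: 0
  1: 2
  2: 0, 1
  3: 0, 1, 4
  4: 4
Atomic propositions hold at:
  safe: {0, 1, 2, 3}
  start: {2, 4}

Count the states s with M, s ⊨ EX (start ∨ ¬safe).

Sat(¬safe) = {4}
Sat(start ∨ ¬safe) = {2, 4}
Sat(EX (start ∨ ¬safe)) = {s : some successor in {2, 4}} = {1, 3, 4}
|Sat(EX (start ∨ ¬safe))| = |{1, 3, 4}| = 3.

3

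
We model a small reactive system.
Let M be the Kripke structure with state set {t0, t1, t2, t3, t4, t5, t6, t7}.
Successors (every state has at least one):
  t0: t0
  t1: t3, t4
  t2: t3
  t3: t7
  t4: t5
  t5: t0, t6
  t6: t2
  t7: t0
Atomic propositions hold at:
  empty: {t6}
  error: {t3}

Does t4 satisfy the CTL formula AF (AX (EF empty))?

EF empty: least fixpoint, start Z0 = {t6}, add states with some successor in Z. Z1 = {t5, t6}; Z2 = {t4, t5, t6}; Z3 = {t1, t4, t5, t6}; fixed.
Sat(EF empty) = {t1, t4, t5, t6}
Sat(AX (EF empty)) = {s : every successor in {t1, t4, t5, t6}} = {t4}
AF (AX (EF empty)): least fixpoint, start Z0 = {t4}, add states with every successor in Z. Already a fixed point.
Sat(AF (AX (EF empty))) = {t4}
t4 ∈ Sat(AF (AX (EF empty))) = {t4}, so the formula holds at t4.

Yes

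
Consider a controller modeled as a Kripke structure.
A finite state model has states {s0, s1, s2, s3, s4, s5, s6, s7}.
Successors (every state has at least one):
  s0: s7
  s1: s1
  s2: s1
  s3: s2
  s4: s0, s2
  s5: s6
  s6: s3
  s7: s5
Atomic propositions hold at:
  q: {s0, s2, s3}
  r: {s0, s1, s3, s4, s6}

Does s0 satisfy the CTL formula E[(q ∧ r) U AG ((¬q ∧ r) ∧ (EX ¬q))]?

Sat(q ∧ r) = {s0, s3}
Sat(¬q) = {s1, s4, s5, s6, s7}
Sat(¬q ∧ r) = {s1, s4, s6}
Sat(EX ¬q) = {s : some successor in {s1, s4, s5, s6, s7}} = {s0, s1, s2, s5, s7}
Sat((¬q ∧ r) ∧ (EX ¬q)) = {s1}
AG ((¬q ∧ r) ∧ (EX ¬q)): greatest fixpoint, start Z0 = {s1}, keep only states in Sat with every successor in Z. Already a fixed point.
Sat(AG ((¬q ∧ r) ∧ (EX ¬q))) = {s1}
E[(q ∧ r) U AG ((¬q ∧ r) ∧ (EX ¬q))]: least fixpoint, start Z0 = Sat(AG ((¬q ∧ r) ∧ (EX ¬q))) = {s1}, add states in Sat(q ∧ r) with some successor in Z. Already a fixed point.
Sat(E[(q ∧ r) U AG ((¬q ∧ r) ∧ (EX ¬q))]) = {s1}
s0 ∉ Sat(E[(q ∧ r) U AG ((¬q ∧ r) ∧ (EX ¬q))]) = {s1}, so the formula does not hold at s0.

No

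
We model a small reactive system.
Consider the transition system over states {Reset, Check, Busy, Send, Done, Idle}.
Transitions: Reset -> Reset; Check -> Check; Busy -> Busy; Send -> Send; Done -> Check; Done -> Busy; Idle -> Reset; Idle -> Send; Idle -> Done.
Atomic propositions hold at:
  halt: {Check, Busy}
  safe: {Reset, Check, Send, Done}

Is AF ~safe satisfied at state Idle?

Sat(~safe) = {Busy, Idle}
AF ~safe: least fixpoint, start Z0 = {Busy, Idle}, add states with every successor in Z. Already a fixed point.
Sat(AF ~safe) = {Busy, Idle}
Idle ∈ Sat(AF ~safe) = {Busy, Idle}, so the formula holds at Idle.

Yes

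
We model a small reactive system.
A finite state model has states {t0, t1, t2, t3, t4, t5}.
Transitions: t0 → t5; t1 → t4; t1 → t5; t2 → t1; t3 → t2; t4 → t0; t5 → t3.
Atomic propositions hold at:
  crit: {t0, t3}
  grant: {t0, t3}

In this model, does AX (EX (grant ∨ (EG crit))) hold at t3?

No

EG crit: greatest fixpoint, start Z0 = {t0, t3}, keep only states in Sat with some successor in Z. Z1 = ∅; fixed.
Sat(EG crit) = ∅
Sat(grant ∨ (EG crit)) = {t0, t3}
Sat(EX (grant ∨ (EG crit))) = {s : some successor in {t0, t3}} = {t4, t5}
Sat(AX (EX (grant ∨ (EG crit)))) = {s : every successor in {t4, t5}} = {t0, t1}
t3 ∉ Sat(AX (EX (grant ∨ (EG crit)))) = {t0, t1}, so the formula does not hold at t3.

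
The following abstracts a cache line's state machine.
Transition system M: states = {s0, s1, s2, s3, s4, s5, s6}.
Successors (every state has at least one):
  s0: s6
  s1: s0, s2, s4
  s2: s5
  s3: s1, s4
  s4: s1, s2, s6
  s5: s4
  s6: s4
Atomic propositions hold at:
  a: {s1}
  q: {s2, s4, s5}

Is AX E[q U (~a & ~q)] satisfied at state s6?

Sat(~a) = {s0, s2, s3, s4, s5, s6}
Sat(~q) = {s0, s1, s3, s6}
Sat(~a & ~q) = {s0, s3, s6}
E[q U (~a & ~q)]: least fixpoint, start Z0 = Sat((~a & ~q)) = {s0, s3, s6}, add states in Sat(q) with some successor in Z. Z1 = {s0, s3, s4, s6}; Z2 = {s0, s3, s4, s5, s6}; Z3 = {s0, s2, s3, s4, s5, s6}; fixed.
Sat(E[q U (~a & ~q)]) = {s0, s2, s3, s4, s5, s6}
Sat(AX E[q U (~a & ~q)]) = {s : every successor in {s0, s2, s3, s4, s5, s6}} = {s0, s1, s2, s5, s6}
s6 ∈ Sat(AX E[q U (~a & ~q)]) = {s0, s1, s2, s5, s6}, so the formula holds at s6.

Yes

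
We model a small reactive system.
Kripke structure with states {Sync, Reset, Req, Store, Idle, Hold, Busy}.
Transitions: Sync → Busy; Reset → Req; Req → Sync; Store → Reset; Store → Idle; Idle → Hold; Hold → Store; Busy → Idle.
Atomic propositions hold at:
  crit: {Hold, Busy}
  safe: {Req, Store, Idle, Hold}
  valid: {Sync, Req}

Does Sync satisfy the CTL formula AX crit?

Sat(AX crit) = {s : every successor in {Hold, Busy}} = {Sync, Idle}
Sync ∈ Sat(AX crit) = {Sync, Idle}, so the formula holds at Sync.

Yes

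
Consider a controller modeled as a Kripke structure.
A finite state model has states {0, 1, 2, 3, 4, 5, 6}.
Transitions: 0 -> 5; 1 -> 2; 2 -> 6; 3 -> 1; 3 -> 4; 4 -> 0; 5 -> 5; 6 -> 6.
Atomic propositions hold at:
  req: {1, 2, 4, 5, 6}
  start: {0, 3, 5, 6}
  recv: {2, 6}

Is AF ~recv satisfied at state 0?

Yes

Sat(~recv) = {0, 1, 3, 4, 5}
AF ~recv: least fixpoint, start Z0 = {0, 1, 3, 4, 5}, add states with every successor in Z. Already a fixed point.
Sat(AF ~recv) = {0, 1, 3, 4, 5}
0 ∈ Sat(AF ~recv) = {0, 1, 3, 4, 5}, so the formula holds at 0.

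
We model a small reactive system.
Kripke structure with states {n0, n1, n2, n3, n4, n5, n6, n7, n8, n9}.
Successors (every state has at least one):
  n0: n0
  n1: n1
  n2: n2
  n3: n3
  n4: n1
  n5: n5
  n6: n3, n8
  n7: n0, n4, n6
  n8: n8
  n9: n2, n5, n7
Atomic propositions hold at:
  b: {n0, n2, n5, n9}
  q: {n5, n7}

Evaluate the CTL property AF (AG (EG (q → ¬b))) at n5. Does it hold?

Sat(¬b) = {n1, n3, n4, n6, n7, n8}
Sat(q → ¬b) = {n0, n1, n2, n3, n4, n6, n7, n8, n9}
EG (q → ¬b): greatest fixpoint, start Z0 = {n0, n1, n2, n3, n4, n6, n7, n8, n9}, keep only states in Sat with some successor in Z. Already a fixed point.
Sat(EG (q → ¬b)) = {n0, n1, n2, n3, n4, n6, n7, n8, n9}
AG (EG (q → ¬b)): greatest fixpoint, start Z0 = {n0, n1, n2, n3, n4, n6, n7, n8, n9}, keep only states in Sat with every successor in Z. Z1 = {n0, n1, n2, n3, n4, n6, n7, n8}; fixed.
Sat(AG (EG (q → ¬b))) = {n0, n1, n2, n3, n4, n6, n7, n8}
AF (AG (EG (q → ¬b))): least fixpoint, start Z0 = {n0, n1, n2, n3, n4, n6, n7, n8}, add states with every successor in Z. Already a fixed point.
Sat(AF (AG (EG (q → ¬b)))) = {n0, n1, n2, n3, n4, n6, n7, n8}
n5 ∉ Sat(AF (AG (EG (q → ¬b)))) = {n0, n1, n2, n3, n4, n6, n7, n8}, so the formula does not hold at n5.

No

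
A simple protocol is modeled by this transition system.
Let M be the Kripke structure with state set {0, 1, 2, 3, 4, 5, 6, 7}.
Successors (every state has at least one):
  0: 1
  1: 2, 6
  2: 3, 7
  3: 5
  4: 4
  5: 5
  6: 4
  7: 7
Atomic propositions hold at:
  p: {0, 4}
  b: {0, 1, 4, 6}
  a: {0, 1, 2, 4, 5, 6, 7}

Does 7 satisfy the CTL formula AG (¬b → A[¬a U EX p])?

No

Sat(¬b) = {2, 3, 5, 7}
Sat(¬a) = {3}
Sat(EX p) = {s : some successor in {0, 4}} = {4, 6}
A[¬a U EX p]: least fixpoint, start Z0 = Sat(EX p) = {4, 6}, add states in Sat(¬a) with every successor in Z. Already a fixed point.
Sat(A[¬a U EX p]) = {4, 6}
Sat(¬b → A[¬a U EX p]) = {0, 1, 4, 6}
AG (¬b → A[¬a U EX p]): greatest fixpoint, start Z0 = {0, 1, 4, 6}, keep only states in Sat with every successor in Z. Z1 = {0, 4, 6}; Z2 = {4, 6}; fixed.
Sat(AG (¬b → A[¬a U EX p])) = {4, 6}
7 ∉ Sat(AG (¬b → A[¬a U EX p])) = {4, 6}, so the formula does not hold at 7.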